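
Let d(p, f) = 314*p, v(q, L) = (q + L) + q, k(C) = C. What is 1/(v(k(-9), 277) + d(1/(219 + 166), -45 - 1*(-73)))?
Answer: 385/100029 ≈ 0.0038489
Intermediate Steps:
v(q, L) = L + 2*q (v(q, L) = (L + q) + q = L + 2*q)
1/(v(k(-9), 277) + d(1/(219 + 166), -45 - 1*(-73))) = 1/((277 + 2*(-9)) + 314/(219 + 166)) = 1/((277 - 18) + 314/385) = 1/(259 + 314*(1/385)) = 1/(259 + 314/385) = 1/(100029/385) = 385/100029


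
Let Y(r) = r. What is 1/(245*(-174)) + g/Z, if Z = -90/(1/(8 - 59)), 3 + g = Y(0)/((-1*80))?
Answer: -736/1087065 ≈ -0.00067705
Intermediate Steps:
g = -3 (g = -3 + 0/((-1*80)) = -3 + 0/(-80) = -3 + 0*(-1/80) = -3 + 0 = -3)
Z = 4590 (Z = -90/(1/(-51)) = -90/(-1/51) = -90*(-51) = 4590)
1/(245*(-174)) + g/Z = 1/(245*(-174)) - 3/4590 = (1/245)*(-1/174) - 3*1/4590 = -1/42630 - 1/1530 = -736/1087065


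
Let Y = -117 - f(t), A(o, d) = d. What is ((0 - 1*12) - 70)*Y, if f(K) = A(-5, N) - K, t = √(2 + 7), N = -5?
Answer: 8938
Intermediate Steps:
t = 3 (t = √9 = 3)
f(K) = -5 - K
Y = -109 (Y = -117 - (-5 - 1*3) = -117 - (-5 - 3) = -117 - 1*(-8) = -117 + 8 = -109)
((0 - 1*12) - 70)*Y = ((0 - 1*12) - 70)*(-109) = ((0 - 12) - 70)*(-109) = (-12 - 70)*(-109) = -82*(-109) = 8938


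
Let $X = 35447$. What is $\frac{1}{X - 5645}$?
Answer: $\frac{1}{29802} \approx 3.3555 \cdot 10^{-5}$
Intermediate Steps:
$\frac{1}{X - 5645} = \frac{1}{35447 - 5645} = \frac{1}{29802}$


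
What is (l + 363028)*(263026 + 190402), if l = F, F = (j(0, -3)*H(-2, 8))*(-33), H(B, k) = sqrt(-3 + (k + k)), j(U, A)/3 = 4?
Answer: 164607059984 - 179557488*sqrt(13) ≈ 1.6396e+11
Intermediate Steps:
j(U, A) = 12 (j(U, A) = 3*4 = 12)
H(B, k) = sqrt(-3 + 2*k)
F = -396*sqrt(13) (F = (12*sqrt(-3 + 2*8))*(-33) = (12*sqrt(-3 + 16))*(-33) = (12*sqrt(13))*(-33) = -396*sqrt(13) ≈ -1427.8)
l = -396*sqrt(13) ≈ -1427.8
(l + 363028)*(263026 + 190402) = (-396*sqrt(13) + 363028)*(263026 + 190402) = (363028 - 396*sqrt(13))*453428 = 164607059984 - 179557488*sqrt(13)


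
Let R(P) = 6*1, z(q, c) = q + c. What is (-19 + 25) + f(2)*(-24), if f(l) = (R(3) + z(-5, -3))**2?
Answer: -90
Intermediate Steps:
z(q, c) = c + q
R(P) = 6
f(l) = 4 (f(l) = (6 + (-3 - 5))**2 = (6 - 8)**2 = (-2)**2 = 4)
(-19 + 25) + f(2)*(-24) = (-19 + 25) + 4*(-24) = 6 - 96 = -90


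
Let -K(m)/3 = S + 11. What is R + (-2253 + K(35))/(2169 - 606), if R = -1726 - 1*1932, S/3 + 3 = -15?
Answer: -1906526/521 ≈ -3659.4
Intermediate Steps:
S = -54 (S = -9 + 3*(-15) = -9 - 45 = -54)
K(m) = 129 (K(m) = -3*(-54 + 11) = -3*(-43) = 129)
R = -3658 (R = -1726 - 1932 = -3658)
R + (-2253 + K(35))/(2169 - 606) = -3658 + (-2253 + 129)/(2169 - 606) = -3658 - 2124/1563 = -3658 - 2124*1/1563 = -3658 - 708/521 = -1906526/521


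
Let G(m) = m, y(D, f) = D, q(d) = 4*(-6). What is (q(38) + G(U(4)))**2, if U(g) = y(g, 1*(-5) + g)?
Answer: 400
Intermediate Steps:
q(d) = -24
U(g) = g
(q(38) + G(U(4)))**2 = (-24 + 4)**2 = (-20)**2 = 400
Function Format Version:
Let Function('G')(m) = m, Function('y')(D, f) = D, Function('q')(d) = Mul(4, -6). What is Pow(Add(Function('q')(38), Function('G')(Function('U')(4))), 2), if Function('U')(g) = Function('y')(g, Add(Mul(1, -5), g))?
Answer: 400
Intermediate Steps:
Function('q')(d) = -24
Function('U')(g) = g
Pow(Add(Function('q')(38), Function('G')(Function('U')(4))), 2) = Pow(Add(-24, 4), 2) = Pow(-20, 2) = 400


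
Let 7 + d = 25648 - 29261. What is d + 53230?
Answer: 49610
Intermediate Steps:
d = -3620 (d = -7 + (25648 - 29261) = -7 - 3613 = -3620)
d + 53230 = -3620 + 53230 = 49610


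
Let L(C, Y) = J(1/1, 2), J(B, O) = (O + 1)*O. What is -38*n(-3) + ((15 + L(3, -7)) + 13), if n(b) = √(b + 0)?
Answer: 34 - 38*I*√3 ≈ 34.0 - 65.818*I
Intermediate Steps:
J(B, O) = O*(1 + O) (J(B, O) = (1 + O)*O = O*(1 + O))
L(C, Y) = 6 (L(C, Y) = 2*(1 + 2) = 2*3 = 6)
n(b) = √b
-38*n(-3) + ((15 + L(3, -7)) + 13) = -38*I*√3 + ((15 + 6) + 13) = -38*I*√3 + (21 + 13) = -38*I*√3 + 34 = 34 - 38*I*√3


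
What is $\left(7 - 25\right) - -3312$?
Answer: $3294$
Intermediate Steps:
$\left(7 - 25\right) - -3312 = \left(7 - 25\right) + 3312 = -18 + 3312 = 3294$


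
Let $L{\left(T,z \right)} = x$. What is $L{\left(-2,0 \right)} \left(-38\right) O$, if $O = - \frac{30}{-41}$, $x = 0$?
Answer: $0$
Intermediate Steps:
$L{\left(T,z \right)} = 0$
$O = \frac{30}{41}$ ($O = \left(-30\right) \left(- \frac{1}{41}\right) = \frac{30}{41} \approx 0.73171$)
$L{\left(-2,0 \right)} \left(-38\right) O = 0 \left(-38\right) \frac{30}{41} = 0 \cdot \frac{30}{41} = 0$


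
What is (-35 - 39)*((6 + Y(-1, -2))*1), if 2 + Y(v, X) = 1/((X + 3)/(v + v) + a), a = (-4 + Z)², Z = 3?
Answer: -444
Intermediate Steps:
a = 1 (a = (-4 + 3)² = (-1)² = 1)
Y(v, X) = -2 + 1/(1 + (3 + X)/(2*v)) (Y(v, X) = -2 + 1/((X + 3)/(v + v) + 1) = -2 + 1/((3 + X)/((2*v)) + 1) = -2 + 1/((3 + X)*(1/(2*v)) + 1) = -2 + 1/((3 + X)/(2*v) + 1) = -2 + 1/(1 + (3 + X)/(2*v)))
(-35 - 39)*((6 + Y(-1, -2))*1) = (-35 - 39)*((6 + 2*(-3 - 1*(-2) - 1*(-1))/(3 - 2 + 2*(-1)))*1) = -74*(6 + 2*(-3 + 2 + 1)/(3 - 2 - 2)) = -74*(6 + 2*0/(-1)) = -74*(6 + 2*(-1)*0) = -74*(6 + 0) = -444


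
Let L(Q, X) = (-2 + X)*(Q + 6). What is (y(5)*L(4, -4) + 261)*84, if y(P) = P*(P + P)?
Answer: -230076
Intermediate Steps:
y(P) = 2*P² (y(P) = P*(2*P) = 2*P²)
L(Q, X) = (-2 + X)*(6 + Q)
(y(5)*L(4, -4) + 261)*84 = ((2*5²)*(-12 - 2*4 + 6*(-4) + 4*(-4)) + 261)*84 = ((2*25)*(-12 - 8 - 24 - 16) + 261)*84 = (50*(-60) + 261)*84 = (-3000 + 261)*84 = -2739*84 = -230076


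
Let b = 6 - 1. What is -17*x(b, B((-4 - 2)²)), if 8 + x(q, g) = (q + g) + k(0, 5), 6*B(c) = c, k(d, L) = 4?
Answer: -119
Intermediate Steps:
B(c) = c/6
b = 5
x(q, g) = -4 + g + q (x(q, g) = -8 + ((q + g) + 4) = -8 + ((g + q) + 4) = -8 + (4 + g + q) = -4 + g + q)
-17*x(b, B((-4 - 2)²)) = -17*(-4 + (-4 - 2)²/6 + 5) = -17*(-4 + (⅙)*(-6)² + 5) = -17*(-4 + (⅙)*36 + 5) = -17*(-4 + 6 + 5) = -17*7 = -119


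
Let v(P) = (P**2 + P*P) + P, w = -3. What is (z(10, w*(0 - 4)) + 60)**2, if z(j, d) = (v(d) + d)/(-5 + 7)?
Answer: 46656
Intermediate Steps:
v(P) = P + 2*P**2 (v(P) = (P**2 + P**2) + P = 2*P**2 + P = P + 2*P**2)
z(j, d) = d/2 + d*(1 + 2*d)/2 (z(j, d) = (d*(1 + 2*d) + d)/(-5 + 7) = (d + d*(1 + 2*d))/2 = (d + d*(1 + 2*d))*(1/2) = d/2 + d*(1 + 2*d)/2)
(z(10, w*(0 - 4)) + 60)**2 = ((-3*(0 - 4))*(1 - 3*(0 - 4)) + 60)**2 = ((-3*(-4))*(1 - 3*(-4)) + 60)**2 = (12*(1 + 12) + 60)**2 = (12*13 + 60)**2 = (156 + 60)**2 = 216**2 = 46656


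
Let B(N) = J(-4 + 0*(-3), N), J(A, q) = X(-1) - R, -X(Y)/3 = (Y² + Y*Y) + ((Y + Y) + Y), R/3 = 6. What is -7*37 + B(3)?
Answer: -274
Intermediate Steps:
R = 18 (R = 3*6 = 18)
X(Y) = -9*Y - 6*Y² (X(Y) = -3*((Y² + Y*Y) + ((Y + Y) + Y)) = -3*((Y² + Y²) + (2*Y + Y)) = -3*(2*Y² + 3*Y) = -9*Y - 6*Y²)
J(A, q) = -15 (J(A, q) = -3*(-1)*(3 + 2*(-1)) - 1*18 = -3*(-1)*(3 - 2) - 18 = -3*(-1)*1 - 18 = 3 - 18 = -15)
B(N) = -15
-7*37 + B(3) = -7*37 - 15 = -259 - 15 = -274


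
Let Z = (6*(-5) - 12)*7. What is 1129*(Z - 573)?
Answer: -978843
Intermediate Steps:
Z = -294 (Z = (-30 - 12)*7 = -42*7 = -294)
1129*(Z - 573) = 1129*(-294 - 573) = 1129*(-867) = -978843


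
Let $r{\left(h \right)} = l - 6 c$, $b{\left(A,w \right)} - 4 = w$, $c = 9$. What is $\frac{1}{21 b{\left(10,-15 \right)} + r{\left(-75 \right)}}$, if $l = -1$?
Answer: $- \frac{1}{286} \approx -0.0034965$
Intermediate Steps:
$b{\left(A,w \right)} = 4 + w$
$r{\left(h \right)} = -55$ ($r{\left(h \right)} = -1 - 54 = -55$)
$\frac{1}{21 b{\left(10,-15 \right)} + r{\left(-75 \right)}} = \frac{1}{21 \left(4 - 15\right) - 55} = \frac{1}{21 \left(-11\right) - 55} = \frac{1}{-231 - 55} = \frac{1}{-286} = - \frac{1}{286}$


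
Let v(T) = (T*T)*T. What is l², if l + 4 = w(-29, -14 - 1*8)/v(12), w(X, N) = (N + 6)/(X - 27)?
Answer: 585204481/36578304 ≈ 15.999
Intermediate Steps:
v(T) = T³ (v(T) = T²*T = T³)
w(X, N) = (6 + N)/(-27 + X)
l = -24191/6048 (l = -4 + ((6 + (-14 - 1*8))/(-27 - 29))/(12³) = -4 + ((6 + (-14 - 8))/(-56))/1728 = -4 - (6 - 22)/56*(1/1728) = -4 - 1/56*(-16)*(1/1728) = -4 + (2/7)*(1/1728) = -4 + 1/6048 = -24191/6048 ≈ -3.9998)
l² = (-24191/6048)² = 585204481/36578304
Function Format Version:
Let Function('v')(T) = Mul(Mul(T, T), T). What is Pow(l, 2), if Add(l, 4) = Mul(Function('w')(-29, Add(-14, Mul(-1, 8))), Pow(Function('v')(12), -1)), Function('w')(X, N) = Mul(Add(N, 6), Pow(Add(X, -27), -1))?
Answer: Rational(585204481, 36578304) ≈ 15.999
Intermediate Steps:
Function('v')(T) = Pow(T, 3) (Function('v')(T) = Mul(Pow(T, 2), T) = Pow(T, 3))
Function('w')(X, N) = Mul(Pow(Add(-27, X), -1), Add(6, N)) (Function('w')(X, N) = Mul(Add(6, N), Pow(Add(-27, X), -1)) = Mul(Pow(Add(-27, X), -1), Add(6, N)))
l = Rational(-24191, 6048) (l = Add(-4, Mul(Mul(Pow(Add(-27, -29), -1), Add(6, Add(-14, Mul(-1, 8)))), Pow(Pow(12, 3), -1))) = Add(-4, Mul(Mul(Pow(-56, -1), Add(6, Add(-14, -8))), Pow(1728, -1))) = Add(-4, Mul(Mul(Rational(-1, 56), Add(6, -22)), Rational(1, 1728))) = Add(-4, Mul(Mul(Rational(-1, 56), -16), Rational(1, 1728))) = Add(-4, Mul(Rational(2, 7), Rational(1, 1728))) = Add(-4, Rational(1, 6048)) = Rational(-24191, 6048) ≈ -3.9998)
Pow(l, 2) = Pow(Rational(-24191, 6048), 2) = Rational(585204481, 36578304)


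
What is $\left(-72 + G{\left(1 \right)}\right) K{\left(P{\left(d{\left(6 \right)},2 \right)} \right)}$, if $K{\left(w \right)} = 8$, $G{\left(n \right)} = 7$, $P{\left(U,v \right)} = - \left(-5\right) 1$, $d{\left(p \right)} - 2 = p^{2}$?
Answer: $-520$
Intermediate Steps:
$d{\left(p \right)} = 2 + p^{2}$
$P{\left(U,v \right)} = 5$ ($P{\left(U,v \right)} = \left(-1\right) \left(-5\right) = 5$)
$\left(-72 + G{\left(1 \right)}\right) K{\left(P{\left(d{\left(6 \right)},2 \right)} \right)} = \left(-72 + 7\right) 8 = \left(-65\right) 8 = -520$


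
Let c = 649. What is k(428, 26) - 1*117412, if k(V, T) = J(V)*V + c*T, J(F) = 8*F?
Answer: 1364934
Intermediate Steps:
k(V, T) = 8*V² + 649*T (k(V, T) = (8*V)*V + 649*T = 8*V² + 649*T)
k(428, 26) - 1*117412 = (8*428² + 649*26) - 1*117412 = (8*183184 + 16874) - 117412 = (1465472 + 16874) - 117412 = 1482346 - 117412 = 1364934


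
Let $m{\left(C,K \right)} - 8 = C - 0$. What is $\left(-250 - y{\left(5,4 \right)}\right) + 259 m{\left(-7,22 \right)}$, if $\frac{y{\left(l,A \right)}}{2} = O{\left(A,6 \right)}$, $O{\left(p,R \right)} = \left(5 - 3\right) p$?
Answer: $-7$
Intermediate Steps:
$O{\left(p,R \right)} = 2 p$
$m{\left(C,K \right)} = 8 + C$ ($m{\left(C,K \right)} = 8 + \left(C - 0\right) = 8 + \left(C + 0\right) = 8 + C$)
$y{\left(l,A \right)} = 4 A$ ($y{\left(l,A \right)} = 2 \cdot 2 A = 4 A$)
$\left(-250 - y{\left(5,4 \right)}\right) + 259 m{\left(-7,22 \right)} = \left(-250 - 4 \cdot 4\right) + 259 \left(8 - 7\right) = \left(-250 - 16\right) + 259 \cdot 1 = \left(-250 - 16\right) + 259 = -266 + 259 = -7$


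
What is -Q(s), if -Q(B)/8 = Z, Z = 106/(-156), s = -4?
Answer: -212/39 ≈ -5.4359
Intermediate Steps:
Z = -53/78 (Z = 106*(-1/156) = -53/78 ≈ -0.67949)
Q(B) = 212/39 (Q(B) = -8*(-53/78) = 212/39)
-Q(s) = -1*212/39 = -212/39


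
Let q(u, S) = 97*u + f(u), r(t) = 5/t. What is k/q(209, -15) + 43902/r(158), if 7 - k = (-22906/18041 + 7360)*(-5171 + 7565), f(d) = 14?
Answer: 2537160243908827/1829988835 ≈ 1.3864e+6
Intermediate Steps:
q(u, S) = 14 + 97*u (q(u, S) = 97*u + 14 = 14 + 97*u)
k = -317824570189/18041 (k = 7 - (-22906/18041 + 7360)*(-5171 + 7565) = 7 - (-22906*1/18041 + 7360)*2394 = 7 - (-22906/18041 + 7360)*2394 = 7 - 132758854*2394/18041 = 7 - 1*317824696476/18041 = 7 - 317824696476/18041 = -317824570189/18041 ≈ -1.7617e+7)
k/q(209, -15) + 43902/r(158) = -317824570189/(18041*(14 + 97*209)) + 43902/((5/158)) = -317824570189/(18041*(14 + 20273)) + 43902/((5*(1/158))) = -317824570189/18041/20287 + 43902/(5/158) = -317824570189/18041*1/20287 + 43902*(158/5) = -317824570189/365997767 + 6936516/5 = 2537160243908827/1829988835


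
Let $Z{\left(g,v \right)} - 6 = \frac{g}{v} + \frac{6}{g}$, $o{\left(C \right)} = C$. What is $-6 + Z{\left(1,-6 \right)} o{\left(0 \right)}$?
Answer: $-6$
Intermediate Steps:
$Z{\left(g,v \right)} = 6 + \frac{6}{g} + \frac{g}{v}$ ($Z{\left(g,v \right)} = 6 + \left(\frac{g}{v} + \frac{6}{g}\right) = 6 + \left(\frac{6}{g} + \frac{g}{v}\right) = 6 + \frac{6}{g} + \frac{g}{v}$)
$-6 + Z{\left(1,-6 \right)} o{\left(0 \right)} = -6 + \left(6 + \frac{6}{1} + 1 \frac{1}{-6}\right) 0 = -6 + \left(6 + 6 \cdot 1 + 1 \left(- \frac{1}{6}\right)\right) 0 = -6 + \left(6 + 6 - \frac{1}{6}\right) 0 = -6 + \frac{71}{6} \cdot 0 = -6 + 0 = -6$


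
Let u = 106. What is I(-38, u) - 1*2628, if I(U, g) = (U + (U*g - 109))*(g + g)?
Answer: -887728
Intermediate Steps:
I(U, g) = 2*g*(-109 + U + U*g) (I(U, g) = (U + (-109 + U*g))*(2*g) = (-109 + U + U*g)*(2*g) = 2*g*(-109 + U + U*g))
I(-38, u) - 1*2628 = 2*106*(-109 - 38 - 38*106) - 1*2628 = 2*106*(-109 - 38 - 4028) - 2628 = 2*106*(-4175) - 2628 = -885100 - 2628 = -887728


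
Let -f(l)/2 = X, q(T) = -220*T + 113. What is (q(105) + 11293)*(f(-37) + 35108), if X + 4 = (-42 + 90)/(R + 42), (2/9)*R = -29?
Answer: -24228892152/59 ≈ -4.1066e+8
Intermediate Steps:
R = -261/2 (R = (9/2)*(-29) = -261/2 ≈ -130.50)
X = -268/59 (X = -4 + (-42 + 90)/(-261/2 + 42) = -4 + 48/(-177/2) = -4 + 48*(-2/177) = -4 - 32/59 = -268/59 ≈ -4.5424)
q(T) = 113 - 220*T
f(l) = 536/59 (f(l) = -2*(-268/59) = 536/59)
(q(105) + 11293)*(f(-37) + 35108) = ((113 - 220*105) + 11293)*(536/59 + 35108) = ((113 - 23100) + 11293)*(2071908/59) = (-22987 + 11293)*(2071908/59) = -11694*2071908/59 = -24228892152/59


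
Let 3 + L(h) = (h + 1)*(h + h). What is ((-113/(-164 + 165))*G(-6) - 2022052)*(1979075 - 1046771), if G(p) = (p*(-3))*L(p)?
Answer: -1993256628960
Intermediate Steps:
L(h) = -3 + 2*h*(1 + h) (L(h) = -3 + (h + 1)*(h + h) = -3 + (1 + h)*(2*h) = -3 + 2*h*(1 + h))
G(p) = -3*p*(-3 + 2*p + 2*p**2) (G(p) = (p*(-3))*(-3 + 2*p + 2*p**2) = (-3*p)*(-3 + 2*p + 2*p**2) = -3*p*(-3 + 2*p + 2*p**2))
((-113/(-164 + 165))*G(-6) - 2022052)*(1979075 - 1046771) = ((-113/(-164 + 165))*(3*(-6)*(3 - 2*(-6) - 2*(-6)**2)) - 2022052)*(1979075 - 1046771) = ((-113/1)*(3*(-6)*(3 + 12 - 2*36)) - 2022052)*932304 = ((1*(-113))*(3*(-6)*(3 + 12 - 72)) - 2022052)*932304 = (-339*(-6)*(-57) - 2022052)*932304 = (-113*1026 - 2022052)*932304 = (-115938 - 2022052)*932304 = -2137990*932304 = -1993256628960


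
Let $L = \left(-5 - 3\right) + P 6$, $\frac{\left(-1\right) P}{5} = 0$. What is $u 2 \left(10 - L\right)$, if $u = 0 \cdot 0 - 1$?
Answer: $-36$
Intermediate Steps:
$P = 0$ ($P = \left(-5\right) 0 = 0$)
$u = -1$ ($u = 0 - 1 = -1$)
$L = -8$ ($L = \left(-5 - 3\right) + 0 \cdot 6 = -8 + 0 = -8$)
$u 2 \left(10 - L\right) = \left(-1\right) 2 \left(10 - -8\right) = - 2 \left(10 + 8\right) = \left(-2\right) 18 = -36$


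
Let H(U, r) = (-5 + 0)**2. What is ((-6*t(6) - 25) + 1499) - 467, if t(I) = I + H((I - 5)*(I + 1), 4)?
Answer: 821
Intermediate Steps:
H(U, r) = 25 (H(U, r) = (-5)**2 = 25)
t(I) = 25 + I (t(I) = I + 25 = 25 + I)
((-6*t(6) - 25) + 1499) - 467 = ((-6*(25 + 6) - 25) + 1499) - 467 = ((-6*31 - 25) + 1499) - 467 = ((-186 - 25) + 1499) - 467 = (-211 + 1499) - 467 = 1288 - 467 = 821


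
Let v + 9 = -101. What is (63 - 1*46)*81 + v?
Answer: 1267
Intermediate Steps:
v = -110 (v = -9 - 101 = -110)
(63 - 1*46)*81 + v = (63 - 1*46)*81 - 110 = (63 - 46)*81 - 110 = 17*81 - 110 = 1377 - 110 = 1267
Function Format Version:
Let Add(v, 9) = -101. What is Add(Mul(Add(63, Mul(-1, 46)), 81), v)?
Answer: 1267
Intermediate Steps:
v = -110 (v = Add(-9, -101) = -110)
Add(Mul(Add(63, Mul(-1, 46)), 81), v) = Add(Mul(Add(63, Mul(-1, 46)), 81), -110) = Add(Mul(Add(63, -46), 81), -110) = Add(Mul(17, 81), -110) = Add(1377, -110) = 1267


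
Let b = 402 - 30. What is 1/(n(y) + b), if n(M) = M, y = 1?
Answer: 1/373 ≈ 0.0026810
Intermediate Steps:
b = 372
1/(n(y) + b) = 1/(1 + 372) = 1/373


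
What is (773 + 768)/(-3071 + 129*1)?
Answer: -1541/2942 ≈ -0.52379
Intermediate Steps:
(773 + 768)/(-3071 + 129*1) = 1541/(-3071 + 129) = 1541/(-2942) = 1541*(-1/2942) = -1541/2942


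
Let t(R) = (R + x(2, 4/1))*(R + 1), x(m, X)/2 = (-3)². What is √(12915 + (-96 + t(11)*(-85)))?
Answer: I*√16761 ≈ 129.46*I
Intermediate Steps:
x(m, X) = 18 (x(m, X) = 2*(-3)² = 2*9 = 18)
t(R) = (1 + R)*(18 + R) (t(R) = (R + 18)*(R + 1) = (18 + R)*(1 + R) = (1 + R)*(18 + R))
√(12915 + (-96 + t(11)*(-85))) = √(12915 + (-96 + (18 + 11² + 19*11)*(-85))) = √(12915 + (-96 + (18 + 121 + 209)*(-85))) = √(12915 + (-96 + 348*(-85))) = √(12915 + (-96 - 29580)) = √(12915 - 29676) = √(-16761) = I*√16761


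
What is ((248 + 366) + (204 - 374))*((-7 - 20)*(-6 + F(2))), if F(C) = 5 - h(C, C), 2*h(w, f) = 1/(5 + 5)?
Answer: 62937/5 ≈ 12587.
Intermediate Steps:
h(w, f) = 1/20 (h(w, f) = 1/(2*(5 + 5)) = (½)/10 = (½)*(⅒) = 1/20)
F(C) = 99/20 (F(C) = 5 - 1*1/20 = 5 - 1/20 = 99/20)
((248 + 366) + (204 - 374))*((-7 - 20)*(-6 + F(2))) = ((248 + 366) + (204 - 374))*((-7 - 20)*(-6 + 99/20)) = (614 - 170)*(-27*(-21/20)) = 444*(567/20) = 62937/5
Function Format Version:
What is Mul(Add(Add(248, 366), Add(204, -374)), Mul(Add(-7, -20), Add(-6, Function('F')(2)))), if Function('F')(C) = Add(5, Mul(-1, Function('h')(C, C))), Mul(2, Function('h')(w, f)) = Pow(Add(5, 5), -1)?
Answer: Rational(62937, 5) ≈ 12587.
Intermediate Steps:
Function('h')(w, f) = Rational(1, 20) (Function('h')(w, f) = Mul(Rational(1, 2), Pow(Add(5, 5), -1)) = Mul(Rational(1, 2), Pow(10, -1)) = Mul(Rational(1, 2), Rational(1, 10)) = Rational(1, 20))
Function('F')(C) = Rational(99, 20) (Function('F')(C) = Add(5, Mul(-1, Rational(1, 20))) = Add(5, Rational(-1, 20)) = Rational(99, 20))
Mul(Add(Add(248, 366), Add(204, -374)), Mul(Add(-7, -20), Add(-6, Function('F')(2)))) = Mul(Add(Add(248, 366), Add(204, -374)), Mul(Add(-7, -20), Add(-6, Rational(99, 20)))) = Mul(Add(614, -170), Mul(-27, Rational(-21, 20))) = Mul(444, Rational(567, 20)) = Rational(62937, 5)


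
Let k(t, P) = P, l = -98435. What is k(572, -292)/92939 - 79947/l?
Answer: 7401451213/9148450465 ≈ 0.80904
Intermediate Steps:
k(572, -292)/92939 - 79947/l = -292/92939 - 79947/(-98435) = -292*1/92939 - 79947*(-1/98435) = -292/92939 + 79947/98435 = 7401451213/9148450465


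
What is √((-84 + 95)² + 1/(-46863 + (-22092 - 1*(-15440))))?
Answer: √346526428710/53515 ≈ 11.000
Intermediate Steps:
√((-84 + 95)² + 1/(-46863 + (-22092 - 1*(-15440)))) = √(11² + 1/(-46863 + (-22092 + 15440))) = √(121 + 1/(-46863 - 6652)) = √(121 + 1/(-53515)) = √(121 - 1/53515) = √(6475314/53515) = √346526428710/53515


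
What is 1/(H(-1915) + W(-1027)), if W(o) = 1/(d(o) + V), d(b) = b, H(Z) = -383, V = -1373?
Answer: -2400/919201 ≈ -0.0026110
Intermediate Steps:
W(o) = 1/(-1373 + o) (W(o) = 1/(o - 1373) = 1/(-1373 + o))
1/(H(-1915) + W(-1027)) = 1/(-383 + 1/(-1373 - 1027)) = 1/(-383 + 1/(-2400)) = 1/(-383 - 1/2400) = 1/(-919201/2400) = -2400/919201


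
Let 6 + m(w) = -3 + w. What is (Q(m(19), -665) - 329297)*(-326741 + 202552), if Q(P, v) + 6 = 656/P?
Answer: 204438317343/5 ≈ 4.0888e+10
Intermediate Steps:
m(w) = -9 + w (m(w) = -6 + (-3 + w) = -9 + w)
Q(P, v) = -6 + 656/P
(Q(m(19), -665) - 329297)*(-326741 + 202552) = ((-6 + 656/(-9 + 19)) - 329297)*(-326741 + 202552) = ((-6 + 656/10) - 329297)*(-124189) = ((-6 + 656*(1/10)) - 329297)*(-124189) = ((-6 + 328/5) - 329297)*(-124189) = (298/5 - 329297)*(-124189) = -1646187/5*(-124189) = 204438317343/5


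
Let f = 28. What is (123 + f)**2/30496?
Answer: 22801/30496 ≈ 0.74767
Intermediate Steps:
(123 + f)**2/30496 = (123 + 28)**2/30496 = 151**2*(1/30496) = 22801*(1/30496) = 22801/30496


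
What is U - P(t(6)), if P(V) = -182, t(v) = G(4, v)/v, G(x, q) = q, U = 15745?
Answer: 15927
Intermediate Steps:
t(v) = 1 (t(v) = v/v = 1)
U - P(t(6)) = 15745 - 1*(-182) = 15745 + 182 = 15927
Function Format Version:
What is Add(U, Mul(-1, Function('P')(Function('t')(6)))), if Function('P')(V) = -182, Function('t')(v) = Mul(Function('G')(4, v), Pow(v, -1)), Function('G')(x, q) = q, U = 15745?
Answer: 15927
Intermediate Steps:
Function('t')(v) = 1 (Function('t')(v) = Mul(v, Pow(v, -1)) = 1)
Add(U, Mul(-1, Function('P')(Function('t')(6)))) = Add(15745, Mul(-1, -182)) = Add(15745, 182) = 15927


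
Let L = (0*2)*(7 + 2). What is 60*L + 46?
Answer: 46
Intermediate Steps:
L = 0 (L = 0*9 = 0)
60*L + 46 = 60*0 + 46 = 0 + 46 = 46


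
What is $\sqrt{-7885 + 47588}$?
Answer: $\sqrt{39703} \approx 199.26$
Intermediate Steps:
$\sqrt{-7885 + 47588} = \sqrt{39703}$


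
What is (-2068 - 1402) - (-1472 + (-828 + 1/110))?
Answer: -128701/110 ≈ -1170.0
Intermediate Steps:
(-2068 - 1402) - (-1472 + (-828 + 1/110)) = -3470 - (-1472 + (-828 + 1/110)) = -3470 - (-1472 - 91079/110) = -3470 - 1*(-252999/110) = -3470 + 252999/110 = -128701/110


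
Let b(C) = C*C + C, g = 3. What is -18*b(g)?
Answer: -216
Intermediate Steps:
b(C) = C + C**2 (b(C) = C**2 + C = C + C**2)
-18*b(g) = -54*(1 + 3) = -54*4 = -18*12 = -216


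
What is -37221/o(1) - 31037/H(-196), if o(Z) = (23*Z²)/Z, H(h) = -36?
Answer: -626105/828 ≈ -756.17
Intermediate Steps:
o(Z) = 23*Z
-37221/o(1) - 31037/H(-196) = -37221/(23*1) - 31037/(-36) = -37221/23 - 31037*(-1/36) = -37221*1/23 + 31037/36 = -37221/23 + 31037/36 = -626105/828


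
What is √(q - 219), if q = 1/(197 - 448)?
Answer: I*√13797470/251 ≈ 14.799*I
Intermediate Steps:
q = -1/251 (q = 1/(-251) = -1/251 ≈ -0.0039841)
√(q - 219) = √(-1/251 - 219) = √(-54970/251) = I*√13797470/251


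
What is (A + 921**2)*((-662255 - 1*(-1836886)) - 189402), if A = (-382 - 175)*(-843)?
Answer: 1298326894368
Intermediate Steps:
A = 469551 (A = -557*(-843) = 469551)
(A + 921**2)*((-662255 - 1*(-1836886)) - 189402) = (469551 + 921**2)*((-662255 - 1*(-1836886)) - 189402) = (469551 + 848241)*((-662255 + 1836886) - 189402) = 1317792*(1174631 - 189402) = 1317792*985229 = 1298326894368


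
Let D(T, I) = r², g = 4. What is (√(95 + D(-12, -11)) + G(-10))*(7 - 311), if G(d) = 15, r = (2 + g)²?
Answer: -4560 - 304*√1391 ≈ -15898.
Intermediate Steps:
r = 36 (r = (2 + 4)² = 6² = 36)
D(T, I) = 1296 (D(T, I) = 36² = 1296)
(√(95 + D(-12, -11)) + G(-10))*(7 - 311) = (√(95 + 1296) + 15)*(7 - 311) = (√1391 + 15)*(-304) = (15 + √1391)*(-304) = -4560 - 304*√1391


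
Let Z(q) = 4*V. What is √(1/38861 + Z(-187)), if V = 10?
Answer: √60407131701/38861 ≈ 6.3246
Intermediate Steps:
Z(q) = 40 (Z(q) = 4*10 = 40)
√(1/38861 + Z(-187)) = √(1/38861 + 40) = √(1554441/38861) = √60407131701/38861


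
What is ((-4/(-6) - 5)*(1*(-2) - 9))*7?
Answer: 1001/3 ≈ 333.67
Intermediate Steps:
((-4/(-6) - 5)*(1*(-2) - 9))*7 = ((-4*(-⅙) - 5)*(-2 - 9))*7 = ((⅔ - 5)*(-11))*7 = -13/3*(-11)*7 = (143/3)*7 = 1001/3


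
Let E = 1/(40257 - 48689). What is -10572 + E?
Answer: -89143105/8432 ≈ -10572.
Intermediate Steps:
E = -1/8432 (E = 1/(-8432) = -1/8432 ≈ -0.00011860)
-10572 + E = -10572 - 1/8432 = -89143105/8432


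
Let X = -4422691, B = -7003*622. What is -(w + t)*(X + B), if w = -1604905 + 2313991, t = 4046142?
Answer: 41744040045996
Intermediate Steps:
B = -4355866
w = 709086
-(w + t)*(X + B) = -(709086 + 4046142)*(-4422691 - 4355866) = -4755228*(-8778557) = -1*(-41744040045996) = 41744040045996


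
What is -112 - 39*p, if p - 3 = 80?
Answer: -3349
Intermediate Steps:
p = 83 (p = 3 + 80 = 83)
-112 - 39*p = -112 - 39*83 = -112 - 3237 = -3349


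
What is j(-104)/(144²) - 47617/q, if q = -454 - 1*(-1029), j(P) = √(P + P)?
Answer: -47617/575 + I*√13/5184 ≈ -82.812 + 0.00069552*I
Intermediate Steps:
j(P) = √2*√P (j(P) = √(2*P) = √2*√P)
q = 575 (q = -454 + 1029 = 575)
j(-104)/(144²) - 47617/q = (√2*√(-104))/(144²) - 47617/575 = (√2*(2*I*√26))/20736 - 47617*1/575 = (4*I*√13)*(1/20736) - 47617/575 = I*√13/5184 - 47617/575 = -47617/575 + I*√13/5184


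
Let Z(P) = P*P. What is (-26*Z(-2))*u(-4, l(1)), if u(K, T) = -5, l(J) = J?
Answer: 520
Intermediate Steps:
Z(P) = P**2
(-26*Z(-2))*u(-4, l(1)) = -26*(-2)**2*(-5) = -26*4*(-5) = -104*(-5) = 520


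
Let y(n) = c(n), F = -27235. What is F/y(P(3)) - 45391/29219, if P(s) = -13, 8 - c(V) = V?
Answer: -796732676/613599 ≈ -1298.5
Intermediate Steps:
c(V) = 8 - V
y(n) = 8 - n
F/y(P(3)) - 45391/29219 = -27235/(8 - 1*(-13)) - 45391/29219 = -27235/(8 + 13) - 45391*1/29219 = -27235/21 - 45391/29219 = -796732676/613599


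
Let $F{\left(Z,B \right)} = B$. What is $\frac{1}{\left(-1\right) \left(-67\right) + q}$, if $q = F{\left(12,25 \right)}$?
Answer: $\frac{1}{92} \approx 0.01087$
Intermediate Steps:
$q = 25$
$\frac{1}{\left(-1\right) \left(-67\right) + q} = \frac{1}{\left(-1\right) \left(-67\right) + 25} = \frac{1}{67 + 25} = \frac{1}{92}$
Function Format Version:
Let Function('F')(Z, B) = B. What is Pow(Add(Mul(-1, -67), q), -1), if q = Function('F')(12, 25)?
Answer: Rational(1, 92) ≈ 0.010870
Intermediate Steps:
q = 25
Pow(Add(Mul(-1, -67), q), -1) = Pow(Add(Mul(-1, -67), 25), -1) = Pow(Add(67, 25), -1) = Pow(92, -1) = Rational(1, 92)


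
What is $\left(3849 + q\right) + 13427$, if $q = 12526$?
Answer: $29802$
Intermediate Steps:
$\left(3849 + q\right) + 13427 = \left(3849 + 12526\right) + 13427 = 16375 + 13427 = 29802$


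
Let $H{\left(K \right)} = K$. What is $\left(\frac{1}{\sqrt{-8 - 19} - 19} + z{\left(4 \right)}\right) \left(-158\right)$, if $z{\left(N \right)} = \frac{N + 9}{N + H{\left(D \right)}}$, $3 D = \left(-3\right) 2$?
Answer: $- \frac{197737}{194} + \frac{237 i \sqrt{3}}{194} \approx -1019.3 + 2.116 i$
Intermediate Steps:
$D = -2$ ($D = \frac{\left(-3\right) 2}{3} = \frac{1}{3} \left(-6\right) = -2$)
$z{\left(N \right)} = \frac{9 + N}{-2 + N}$ ($z{\left(N \right)} = \frac{N + 9}{N - 2} = \frac{9 + N}{-2 + N}$)
$\left(\frac{1}{\sqrt{-8 - 19} - 19} + z{\left(4 \right)}\right) \left(-158\right) = \left(\frac{1}{\sqrt{-8 - 19} - 19} + \frac{9 + 4}{-2 + 4}\right) \left(-158\right) = \left(\frac{1}{\sqrt{-27} - 19} + \frac{1}{2} \cdot 13\right) \left(-158\right) = \left(\frac{1}{3 i \sqrt{3} - 19} + \frac{1}{2} \cdot 13\right) \left(-158\right) = \left(\frac{1}{-19 + 3 i \sqrt{3}} + \frac{13}{2}\right) \left(-158\right) = \left(\frac{13}{2} + \frac{1}{-19 + 3 i \sqrt{3}}\right) \left(-158\right) = -1027 - \frac{158}{-19 + 3 i \sqrt{3}}$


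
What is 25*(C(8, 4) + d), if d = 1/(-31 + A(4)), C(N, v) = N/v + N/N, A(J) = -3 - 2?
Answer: 2675/36 ≈ 74.306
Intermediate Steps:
A(J) = -5
C(N, v) = 1 + N/v (C(N, v) = N/v + 1 = 1 + N/v)
d = -1/36 (d = 1/(-31 - 5) = 1/(-36) = -1/36 ≈ -0.027778)
25*(C(8, 4) + d) = 25*((8 + 4)/4 - 1/36) = 25*((¼)*12 - 1/36) = 25*(3 - 1/36) = 25*(107/36) = 2675/36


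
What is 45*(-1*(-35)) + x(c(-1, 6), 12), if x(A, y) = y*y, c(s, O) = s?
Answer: 1719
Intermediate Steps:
x(A, y) = y²
45*(-1*(-35)) + x(c(-1, 6), 12) = 45*(-1*(-35)) + 12² = 45*35 + 144 = 1575 + 144 = 1719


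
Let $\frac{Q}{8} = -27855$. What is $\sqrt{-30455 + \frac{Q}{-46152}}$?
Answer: $\frac{4 i \sqrt{781962310}}{641} \approx 174.5 i$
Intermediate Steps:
$Q = -222840$ ($Q = 8 \left(-27855\right) = -222840$)
$\sqrt{-30455 + \frac{Q}{-46152}} = \sqrt{-30455 - \frac{222840}{-46152}} = \sqrt{-30455 - - \frac{3095}{641}} = \sqrt{-30455 + \frac{3095}{641}} = \sqrt{- \frac{19518560}{641}} = \frac{4 i \sqrt{781962310}}{641}$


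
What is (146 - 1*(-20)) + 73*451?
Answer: 33089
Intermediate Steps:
(146 - 1*(-20)) + 73*451 = (146 + 20) + 32923 = 166 + 32923 = 33089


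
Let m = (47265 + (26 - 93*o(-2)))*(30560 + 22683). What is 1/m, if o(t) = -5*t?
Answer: 1/2468398723 ≈ 4.0512e-10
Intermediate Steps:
m = 2468398723 (m = (47265 + (26 - (-465)*(-2)))*(30560 + 22683) = (47265 + (26 - 93*10))*53243 = (47265 + (26 - 930))*53243 = (47265 - 904)*53243 = 46361*53243 = 2468398723)
1/m = 1/2468398723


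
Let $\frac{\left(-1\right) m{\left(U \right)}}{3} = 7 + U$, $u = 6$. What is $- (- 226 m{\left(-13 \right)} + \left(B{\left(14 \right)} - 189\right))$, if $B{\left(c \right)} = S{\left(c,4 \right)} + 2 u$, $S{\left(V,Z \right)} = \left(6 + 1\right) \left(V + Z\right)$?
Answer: $4119$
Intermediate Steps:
$S{\left(V,Z \right)} = 7 V + 7 Z$ ($S{\left(V,Z \right)} = 7 \left(V + Z\right) = 7 V + 7 Z$)
$B{\left(c \right)} = 40 + 7 c$ ($B{\left(c \right)} = \left(7 c + 7 \cdot 4\right) + 2 \cdot 6 = \left(7 c + 28\right) + 12 = \left(28 + 7 c\right) + 12 = 40 + 7 c$)
$m{\left(U \right)} = -21 - 3 U$ ($m{\left(U \right)} = - 3 \left(7 + U\right) = -21 - 3 U$)
$- (- 226 m{\left(-13 \right)} + \left(B{\left(14 \right)} - 189\right)) = - (- 226 \left(-21 - -39\right) + \left(\left(40 + 7 \cdot 14\right) - 189\right)) = - (- 226 \left(-21 + 39\right) + \left(\left(40 + 98\right) - 189\right)) = - (\left(-226\right) 18 + \left(138 - 189\right)) = - (-4068 - 51) = \left(-1\right) \left(-4119\right) = 4119$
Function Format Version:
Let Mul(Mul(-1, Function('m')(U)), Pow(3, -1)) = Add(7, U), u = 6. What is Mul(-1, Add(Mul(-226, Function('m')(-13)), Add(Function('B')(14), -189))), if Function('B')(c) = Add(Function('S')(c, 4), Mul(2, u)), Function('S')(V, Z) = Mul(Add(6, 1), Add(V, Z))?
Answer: 4119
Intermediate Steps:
Function('S')(V, Z) = Add(Mul(7, V), Mul(7, Z)) (Function('S')(V, Z) = Mul(7, Add(V, Z)) = Add(Mul(7, V), Mul(7, Z)))
Function('B')(c) = Add(40, Mul(7, c)) (Function('B')(c) = Add(Add(Mul(7, c), Mul(7, 4)), Mul(2, 6)) = Add(Add(Mul(7, c), 28), 12) = Add(Add(28, Mul(7, c)), 12) = Add(40, Mul(7, c)))
Function('m')(U) = Add(-21, Mul(-3, U)) (Function('m')(U) = Mul(-3, Add(7, U)) = Add(-21, Mul(-3, U)))
Mul(-1, Add(Mul(-226, Function('m')(-13)), Add(Function('B')(14), -189))) = Mul(-1, Add(Mul(-226, Add(-21, Mul(-3, -13))), Add(Add(40, Mul(7, 14)), -189))) = Mul(-1, Add(Mul(-226, Add(-21, 39)), Add(Add(40, 98), -189))) = Mul(-1, Add(Mul(-226, 18), Add(138, -189))) = Mul(-1, Add(-4068, -51)) = Mul(-1, -4119) = 4119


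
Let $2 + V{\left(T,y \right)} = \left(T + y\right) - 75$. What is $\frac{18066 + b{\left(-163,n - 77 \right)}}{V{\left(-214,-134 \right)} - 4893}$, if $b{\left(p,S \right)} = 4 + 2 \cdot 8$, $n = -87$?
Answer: $- \frac{9043}{2659} \approx -3.4009$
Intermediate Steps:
$V{\left(T,y \right)} = -77 + T + y$ ($V{\left(T,y \right)} = -2 - \left(75 - T - y\right) = -2 + \left(-75 + T + y\right) = -77 + T + y$)
$b{\left(p,S \right)} = 20$ ($b{\left(p,S \right)} = 4 + 16 = 20$)
$\frac{18066 + b{\left(-163,n - 77 \right)}}{V{\left(-214,-134 \right)} - 4893} = \frac{18066 + 20}{\left(-77 - 214 - 134\right) - 4893} = \frac{18086}{-425 - 4893} = \frac{18086}{-5318} = 18086 \left(- \frac{1}{5318}\right) = - \frac{9043}{2659}$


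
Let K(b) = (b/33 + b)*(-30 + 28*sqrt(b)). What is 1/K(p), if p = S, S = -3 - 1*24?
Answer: 55/1125468 + 77*I*sqrt(3)/562734 ≈ 4.8869e-5 + 0.000237*I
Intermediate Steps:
S = -27 (S = -3 - 24 = -27)
p = -27
K(b) = 34*b*(-30 + 28*sqrt(b))/33 (K(b) = (b*(1/33) + b)*(-30 + 28*sqrt(b)) = (b/33 + b)*(-30 + 28*sqrt(b)) = (34*b/33)*(-30 + 28*sqrt(b)) = 34*b*(-30 + 28*sqrt(b))/33)
1/K(p) = 1/(-340/11*(-27) + 952*(-27)**(3/2)/33) = 1/(9180/11 + 952*(-81*I*sqrt(3))/33) = 1/(9180/11 - 25704*I*sqrt(3)/11)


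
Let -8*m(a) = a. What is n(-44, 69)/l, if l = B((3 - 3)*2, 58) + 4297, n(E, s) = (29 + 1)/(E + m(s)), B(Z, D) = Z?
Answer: -240/1809037 ≈ -0.00013267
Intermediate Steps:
m(a) = -a/8
n(E, s) = 30/(E - s/8) (n(E, s) = (29 + 1)/(E - s/8) = 30/(E - s/8))
l = 4297 (l = (3 - 3)*2 + 4297 = 0*2 + 4297 = 0 + 4297 = 4297)
n(-44, 69)/l = (240/(-1*69 + 8*(-44)))/4297 = (240/(-69 - 352))*(1/4297) = (240/(-421))*(1/4297) = (240*(-1/421))*(1/4297) = -240/421*1/4297 = -240/1809037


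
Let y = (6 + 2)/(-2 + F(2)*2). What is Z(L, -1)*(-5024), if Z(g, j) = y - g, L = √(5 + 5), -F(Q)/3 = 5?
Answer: 1256 + 5024*√10 ≈ 17143.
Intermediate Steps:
F(Q) = -15 (F(Q) = -3*5 = -15)
L = √10 ≈ 3.1623
y = -¼ (y = (6 + 2)/(-2 - 15*2) = 8/(-2 - 30) = 8/(-32) = 8*(-1/32) = -¼ ≈ -0.25000)
Z(g, j) = -¼ - g
Z(L, -1)*(-5024) = (-¼ - √10)*(-5024) = 1256 + 5024*√10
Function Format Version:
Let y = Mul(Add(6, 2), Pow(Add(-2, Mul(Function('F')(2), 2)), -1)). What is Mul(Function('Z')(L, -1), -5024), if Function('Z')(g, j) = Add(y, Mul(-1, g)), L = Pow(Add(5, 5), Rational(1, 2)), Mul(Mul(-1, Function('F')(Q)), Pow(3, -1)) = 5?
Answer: Add(1256, Mul(5024, Pow(10, Rational(1, 2)))) ≈ 17143.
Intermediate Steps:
Function('F')(Q) = -15 (Function('F')(Q) = Mul(-3, 5) = -15)
L = Pow(10, Rational(1, 2)) ≈ 3.1623
y = Rational(-1, 4) (y = Mul(Add(6, 2), Pow(Add(-2, Mul(-15, 2)), -1)) = Mul(8, Pow(Add(-2, -30), -1)) = Mul(8, Pow(-32, -1)) = Mul(8, Rational(-1, 32)) = Rational(-1, 4) ≈ -0.25000)
Function('Z')(g, j) = Add(Rational(-1, 4), Mul(-1, g))
Mul(Function('Z')(L, -1), -5024) = Mul(Add(Rational(-1, 4), Mul(-1, Pow(10, Rational(1, 2)))), -5024) = Add(1256, Mul(5024, Pow(10, Rational(1, 2))))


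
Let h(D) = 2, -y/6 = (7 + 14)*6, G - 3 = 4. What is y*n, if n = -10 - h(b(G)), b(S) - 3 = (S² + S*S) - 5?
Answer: 9072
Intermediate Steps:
G = 7 (G = 3 + 4 = 7)
y = -756 (y = -6*(7 + 14)*6 = -126*6 = -6*126 = -756)
b(S) = -2 + 2*S² (b(S) = 3 + ((S² + S*S) - 5) = 3 + ((S² + S²) - 5) = 3 + (2*S² - 5) = 3 + (-5 + 2*S²) = -2 + 2*S²)
n = -12 (n = -10 - 1*2 = -10 - 2 = -12)
y*n = -756*(-12) = 9072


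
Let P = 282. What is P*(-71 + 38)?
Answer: -9306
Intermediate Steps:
P*(-71 + 38) = 282*(-71 + 38) = 282*(-33) = -9306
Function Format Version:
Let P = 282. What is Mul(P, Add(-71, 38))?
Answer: -9306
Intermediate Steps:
Mul(P, Add(-71, 38)) = Mul(282, Add(-71, 38)) = Mul(282, -33) = -9306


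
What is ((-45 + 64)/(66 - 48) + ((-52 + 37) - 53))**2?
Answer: 1452025/324 ≈ 4481.6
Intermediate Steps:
((-45 + 64)/(66 - 48) + ((-52 + 37) - 53))**2 = (19/18 + (-15 - 53))**2 = (19*(1/18) - 68)**2 = (19/18 - 68)**2 = (-1205/18)**2 = 1452025/324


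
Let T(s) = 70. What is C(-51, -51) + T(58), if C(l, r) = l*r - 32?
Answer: 2639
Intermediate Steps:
C(l, r) = -32 + l*r
C(-51, -51) + T(58) = (-32 - 51*(-51)) + 70 = (-32 + 2601) + 70 = 2569 + 70 = 2639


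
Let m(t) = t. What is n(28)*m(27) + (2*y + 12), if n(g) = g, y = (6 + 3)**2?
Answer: 930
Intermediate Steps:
y = 81 (y = 9**2 = 81)
n(28)*m(27) + (2*y + 12) = 28*27 + (2*81 + 12) = 756 + (162 + 12) = 756 + 174 = 930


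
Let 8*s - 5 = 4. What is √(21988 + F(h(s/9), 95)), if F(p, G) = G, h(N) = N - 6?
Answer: √22083 ≈ 148.60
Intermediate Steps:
s = 9/8 (s = 5/8 + (⅛)*4 = 5/8 + ½ = 9/8 ≈ 1.1250)
h(N) = -6 + N
√(21988 + F(h(s/9), 95)) = √(21988 + 95) = √22083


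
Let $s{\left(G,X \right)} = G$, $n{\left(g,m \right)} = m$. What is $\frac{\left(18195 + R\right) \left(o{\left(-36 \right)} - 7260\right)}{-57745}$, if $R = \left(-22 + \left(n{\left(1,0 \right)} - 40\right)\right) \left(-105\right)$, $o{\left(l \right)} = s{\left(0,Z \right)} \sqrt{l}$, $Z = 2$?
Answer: $\frac{35871660}{11549} \approx 3106.0$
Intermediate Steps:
$o{\left(l \right)} = 0$ ($o{\left(l \right)} = 0 \sqrt{l} = 0$)
$R = 6510$ ($R = \left(-22 + \left(0 - 40\right)\right) \left(-105\right) = \left(-22 - 40\right) \left(-105\right) = \left(-62\right) \left(-105\right) = 6510$)
$\frac{\left(18195 + R\right) \left(o{\left(-36 \right)} - 7260\right)}{-57745} = \frac{\left(18195 + 6510\right) \left(0 - 7260\right)}{-57745} = 24705 \left(-7260\right) \left(- \frac{1}{57745}\right) = \left(-179358300\right) \left(- \frac{1}{57745}\right) = \frac{35871660}{11549}$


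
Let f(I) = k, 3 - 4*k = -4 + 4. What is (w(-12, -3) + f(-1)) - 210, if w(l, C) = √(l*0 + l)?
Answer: -837/4 + 2*I*√3 ≈ -209.25 + 3.4641*I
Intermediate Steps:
w(l, C) = √l (w(l, C) = √(0 + l) = √l)
k = ¾ (k = ¾ - (-4 + 4)/4 = ¾ - ¼*0 = ¾ + 0 = ¾ ≈ 0.75000)
f(I) = ¾
(w(-12, -3) + f(-1)) - 210 = (√(-12) + ¾) - 210 = (2*I*√3 + ¾) - 210 = (¾ + 2*I*√3) - 210 = -837/4 + 2*I*√3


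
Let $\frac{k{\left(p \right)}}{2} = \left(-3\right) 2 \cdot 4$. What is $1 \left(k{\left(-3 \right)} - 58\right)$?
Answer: $-106$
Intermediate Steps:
$k{\left(p \right)} = -48$ ($k{\left(p \right)} = 2 \left(-3\right) 2 \cdot 4 = 2 \left(\left(-6\right) 4\right) = 2 \left(-24\right) = -48$)
$1 \left(k{\left(-3 \right)} - 58\right) = 1 \left(-48 - 58\right) = 1 \left(-106\right) = -106$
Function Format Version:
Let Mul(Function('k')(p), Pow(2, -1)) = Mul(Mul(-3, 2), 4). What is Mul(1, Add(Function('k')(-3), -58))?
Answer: -106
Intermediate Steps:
Function('k')(p) = -48 (Function('k')(p) = Mul(2, Mul(Mul(-3, 2), 4)) = Mul(2, Mul(-6, 4)) = Mul(2, -24) = -48)
Mul(1, Add(Function('k')(-3), -58)) = Mul(1, Add(-48, -58)) = Mul(1, -106) = -106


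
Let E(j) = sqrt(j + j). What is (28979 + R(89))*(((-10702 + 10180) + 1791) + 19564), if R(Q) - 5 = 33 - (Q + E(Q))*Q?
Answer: 439492968 - 1854137*sqrt(178) ≈ 4.1476e+8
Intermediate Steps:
E(j) = sqrt(2)*sqrt(j) (E(j) = sqrt(2*j) = sqrt(2)*sqrt(j))
R(Q) = 38 - Q*(Q + sqrt(2)*sqrt(Q)) (R(Q) = 5 + (33 - (Q + sqrt(2)*sqrt(Q))*Q) = 5 + (33 - Q*(Q + sqrt(2)*sqrt(Q))) = 38 - Q*(Q + sqrt(2)*sqrt(Q)))
(28979 + R(89))*(((-10702 + 10180) + 1791) + 19564) = (28979 + (38 - 1*89**2 - sqrt(2)*89**(3/2)))*(((-10702 + 10180) + 1791) + 19564) = (28979 + (38 - 1*7921 - sqrt(2)*89*sqrt(89)))*((-522 + 1791) + 19564) = (28979 + (38 - 7921 - 89*sqrt(178)))*(1269 + 19564) = (28979 + (-7883 - 89*sqrt(178)))*20833 = (21096 - 89*sqrt(178))*20833 = 439492968 - 1854137*sqrt(178)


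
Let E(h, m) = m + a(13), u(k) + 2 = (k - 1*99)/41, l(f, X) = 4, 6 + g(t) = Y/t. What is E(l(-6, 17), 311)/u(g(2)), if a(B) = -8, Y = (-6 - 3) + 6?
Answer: -24846/377 ≈ -65.905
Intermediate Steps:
Y = -3 (Y = -9 + 6 = -3)
g(t) = -6 - 3/t
u(k) = -181/41 + k/41 (u(k) = -2 + (k - 1*99)/41 = -2 + (k - 99)*(1/41) = -2 + (-99 + k)*(1/41) = -2 + (-99/41 + k/41) = -181/41 + k/41)
E(h, m) = -8 + m (E(h, m) = m - 8 = -8 + m)
E(l(-6, 17), 311)/u(g(2)) = (-8 + 311)/(-181/41 + (-6 - 3/2)/41) = 303/(-181/41 + (-6 - 3*½)/41) = 303/(-181/41 + (-6 - 3/2)/41) = 303/(-181/41 + (1/41)*(-15/2)) = 303/(-181/41 - 15/82) = 303/(-377/82) = 303*(-82/377) = -24846/377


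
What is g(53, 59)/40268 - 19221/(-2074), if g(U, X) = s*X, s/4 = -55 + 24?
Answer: 189704461/20878958 ≈ 9.0859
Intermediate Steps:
s = -124 (s = 4*(-55 + 24) = 4*(-31) = -124)
g(U, X) = -124*X
g(53, 59)/40268 - 19221/(-2074) = -124*59/40268 - 19221/(-2074) = -7316*1/40268 - 19221*(-1/2074) = -1829/10067 + 19221/2074 = 189704461/20878958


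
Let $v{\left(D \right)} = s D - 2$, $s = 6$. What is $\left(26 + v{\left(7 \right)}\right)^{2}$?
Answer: $4356$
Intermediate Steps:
$v{\left(D \right)} = -2 + 6 D$ ($v{\left(D \right)} = 6 D - 2 = -2 + 6 D$)
$\left(26 + v{\left(7 \right)}\right)^{2} = \left(26 + \left(-2 + 6 \cdot 7\right)\right)^{2} = \left(26 + \left(-2 + 42\right)\right)^{2} = \left(26 + 40\right)^{2} = 66^{2} = 4356$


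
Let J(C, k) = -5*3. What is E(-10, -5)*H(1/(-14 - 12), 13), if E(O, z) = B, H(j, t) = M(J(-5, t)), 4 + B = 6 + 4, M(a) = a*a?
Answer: 1350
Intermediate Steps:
J(C, k) = -15
M(a) = a²
B = 6 (B = -4 + (6 + 4) = -4 + 10 = 6)
H(j, t) = 225 (H(j, t) = (-15)² = 225)
E(O, z) = 6
E(-10, -5)*H(1/(-14 - 12), 13) = 6*225 = 1350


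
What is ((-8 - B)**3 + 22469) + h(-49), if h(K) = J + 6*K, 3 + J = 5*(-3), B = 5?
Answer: 19960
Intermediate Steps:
J = -18 (J = -3 + 5*(-3) = -3 - 15 = -18)
h(K) = -18 + 6*K
((-8 - B)**3 + 22469) + h(-49) = ((-8 - 1*5)**3 + 22469) + (-18 + 6*(-49)) = ((-8 - 5)**3 + 22469) + (-18 - 294) = ((-13)**3 + 22469) - 312 = (-2197 + 22469) - 312 = 20272 - 312 = 19960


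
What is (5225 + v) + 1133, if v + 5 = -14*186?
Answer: 3749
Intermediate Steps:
v = -2609 (v = -5 - 14*186 = -5 - 2604 = -2609)
(5225 + v) + 1133 = (5225 - 2609) + 1133 = 2616 + 1133 = 3749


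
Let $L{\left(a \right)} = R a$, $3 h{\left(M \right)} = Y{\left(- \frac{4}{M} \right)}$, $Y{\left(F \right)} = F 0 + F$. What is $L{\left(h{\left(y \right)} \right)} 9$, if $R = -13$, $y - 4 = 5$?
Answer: $\frac{52}{3} \approx 17.333$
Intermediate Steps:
$y = 9$ ($y = 4 + 5 = 9$)
$Y{\left(F \right)} = F$ ($Y{\left(F \right)} = 0 + F = F$)
$h{\left(M \right)} = - \frac{4}{3 M}$ ($h{\left(M \right)} = \frac{\left(-4\right) \frac{1}{M}}{3} = - \frac{4}{3 M}$)
$L{\left(a \right)} = - 13 a$
$L{\left(h{\left(y \right)} \right)} 9 = - 13 \left(- \frac{4}{3 \cdot 9}\right) 9 = - 13 \left(\left(- \frac{4}{3}\right) \frac{1}{9}\right) 9 = \left(-13\right) \left(- \frac{4}{27}\right) 9 = \frac{52}{27} \cdot 9 = \frac{52}{3}$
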